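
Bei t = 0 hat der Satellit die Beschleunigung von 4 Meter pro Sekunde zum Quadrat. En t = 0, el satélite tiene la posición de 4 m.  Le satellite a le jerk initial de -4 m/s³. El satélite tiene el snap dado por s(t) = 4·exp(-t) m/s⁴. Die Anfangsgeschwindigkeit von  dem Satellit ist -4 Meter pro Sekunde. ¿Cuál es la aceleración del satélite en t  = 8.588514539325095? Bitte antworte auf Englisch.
We must find the antiderivative of our snap equation s(t) = 4·exp(-t) 2 times. The antiderivative of snap is jerk. Using j(0) = -4, we get j(t) = -4·exp(-t). Taking ∫j(t)dt and applying a(0) = 4, we find a(t) = 4·exp(-t). We have acceleration a(t) = 4·exp(-t). Substituting t = 8.588514539325095: a(8.588514539325095) = 0.000744930093507751.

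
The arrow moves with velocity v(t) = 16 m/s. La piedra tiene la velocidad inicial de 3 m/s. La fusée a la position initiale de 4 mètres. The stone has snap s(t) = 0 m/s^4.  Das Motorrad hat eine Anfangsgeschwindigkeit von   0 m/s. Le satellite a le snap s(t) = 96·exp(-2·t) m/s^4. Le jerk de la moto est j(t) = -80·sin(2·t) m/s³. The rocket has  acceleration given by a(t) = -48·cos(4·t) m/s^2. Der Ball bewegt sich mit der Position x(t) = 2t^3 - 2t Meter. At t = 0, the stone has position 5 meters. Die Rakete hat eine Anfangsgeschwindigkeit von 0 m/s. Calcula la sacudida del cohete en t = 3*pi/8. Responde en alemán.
Um dies zu lösen, müssen wir 1 Ableitung unserer Gleichung für die Beschleunigung a(t) = -48·cos(4·t) nehmen. Durch Ableiten von der Beschleunigung erhalten wir den Ruck: j(t) = 192·sin(4·t). Mit j(t) = 192·sin(4·t) und Einsetzen von t = 3*pi/8, finden wir j = -192.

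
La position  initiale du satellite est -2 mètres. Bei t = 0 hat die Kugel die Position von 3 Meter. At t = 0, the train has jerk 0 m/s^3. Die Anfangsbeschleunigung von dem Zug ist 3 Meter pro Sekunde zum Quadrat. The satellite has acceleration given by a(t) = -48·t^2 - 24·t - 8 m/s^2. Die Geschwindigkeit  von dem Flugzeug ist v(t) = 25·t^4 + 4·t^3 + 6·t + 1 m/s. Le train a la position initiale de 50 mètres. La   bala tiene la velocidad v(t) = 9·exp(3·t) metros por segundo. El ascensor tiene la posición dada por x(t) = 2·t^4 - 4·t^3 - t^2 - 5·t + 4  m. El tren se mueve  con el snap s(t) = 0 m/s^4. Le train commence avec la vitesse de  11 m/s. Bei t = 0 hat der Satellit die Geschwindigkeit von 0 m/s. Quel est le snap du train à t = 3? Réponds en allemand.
Wir haben den Snap s(t) = 0. Durch Einsetzen von t = 3: s(3) = 0.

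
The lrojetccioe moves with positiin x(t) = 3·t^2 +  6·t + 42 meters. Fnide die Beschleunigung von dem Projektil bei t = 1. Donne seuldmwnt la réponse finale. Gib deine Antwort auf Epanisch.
En t = 1, a = 6.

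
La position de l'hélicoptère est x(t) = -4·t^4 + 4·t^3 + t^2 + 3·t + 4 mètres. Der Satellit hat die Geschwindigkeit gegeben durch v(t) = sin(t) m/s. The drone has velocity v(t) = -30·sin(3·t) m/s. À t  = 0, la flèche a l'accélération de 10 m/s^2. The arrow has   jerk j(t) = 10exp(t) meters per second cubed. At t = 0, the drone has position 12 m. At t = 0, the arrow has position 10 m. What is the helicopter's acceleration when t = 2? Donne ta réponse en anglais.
We must differentiate our position equation x(t) = -4·t^4 + 4·t^3 + t^2 + 3·t + 4 2 times. Taking d/dt of x(t), we find v(t) = -16·t^3 + 12·t^2 + 2·t + 3. Taking d/dt of v(t), we find a(t) = -48·t^2 + 24·t + 2. Using a(t) = -48·t^2 + 24·t + 2 and substituting t = 2, we find a = -142.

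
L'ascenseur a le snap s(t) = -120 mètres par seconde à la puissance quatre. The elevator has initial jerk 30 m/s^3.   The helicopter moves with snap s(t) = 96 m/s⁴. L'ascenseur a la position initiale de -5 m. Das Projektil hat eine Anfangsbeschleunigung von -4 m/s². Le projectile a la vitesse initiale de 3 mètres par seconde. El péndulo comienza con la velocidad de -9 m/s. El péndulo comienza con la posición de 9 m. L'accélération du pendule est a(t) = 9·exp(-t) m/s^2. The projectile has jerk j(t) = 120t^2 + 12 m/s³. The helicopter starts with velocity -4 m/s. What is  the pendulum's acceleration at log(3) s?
From the given acceleration equation a(t) = 9·exp(-t), we substitute t = log(3) to get a = 3.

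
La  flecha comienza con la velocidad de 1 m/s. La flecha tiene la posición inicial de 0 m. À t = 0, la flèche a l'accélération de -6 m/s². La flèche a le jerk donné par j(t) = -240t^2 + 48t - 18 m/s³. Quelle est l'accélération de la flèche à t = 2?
Nous devons intégrer notre équation du jerk j(t) = -240·t^2 + 48·t - 18 1 fois. L'intégrale du jerk, avec a(0) = -6, donne l'accélération: a(t) = -80·t^3 + 24·t^2 - 18·t - 6. Nous avons l'accélération a(t) = -80·t^3 + 24·t^2 - 18·t - 6. En substituant t = 2: a(2) = -586.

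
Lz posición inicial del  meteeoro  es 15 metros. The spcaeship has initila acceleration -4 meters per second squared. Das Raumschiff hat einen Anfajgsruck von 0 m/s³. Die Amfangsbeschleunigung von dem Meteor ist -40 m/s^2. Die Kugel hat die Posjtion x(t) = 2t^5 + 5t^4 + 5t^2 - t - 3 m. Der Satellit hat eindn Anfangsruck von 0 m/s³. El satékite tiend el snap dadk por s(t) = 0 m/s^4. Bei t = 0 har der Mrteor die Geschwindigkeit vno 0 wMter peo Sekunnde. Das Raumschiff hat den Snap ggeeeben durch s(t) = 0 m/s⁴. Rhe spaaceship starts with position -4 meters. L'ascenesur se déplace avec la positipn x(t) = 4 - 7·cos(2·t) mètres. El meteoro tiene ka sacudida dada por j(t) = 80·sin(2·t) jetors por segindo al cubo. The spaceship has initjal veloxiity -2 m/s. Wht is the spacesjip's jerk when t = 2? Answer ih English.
To find the answer, we compute 1 antiderivative of s(t) = 0. Integrating snap and using the initial condition j(0) = 0, we get j(t) = 0. From the given jerk equation j(t) = 0, we substitute t = 2 to get j = 0.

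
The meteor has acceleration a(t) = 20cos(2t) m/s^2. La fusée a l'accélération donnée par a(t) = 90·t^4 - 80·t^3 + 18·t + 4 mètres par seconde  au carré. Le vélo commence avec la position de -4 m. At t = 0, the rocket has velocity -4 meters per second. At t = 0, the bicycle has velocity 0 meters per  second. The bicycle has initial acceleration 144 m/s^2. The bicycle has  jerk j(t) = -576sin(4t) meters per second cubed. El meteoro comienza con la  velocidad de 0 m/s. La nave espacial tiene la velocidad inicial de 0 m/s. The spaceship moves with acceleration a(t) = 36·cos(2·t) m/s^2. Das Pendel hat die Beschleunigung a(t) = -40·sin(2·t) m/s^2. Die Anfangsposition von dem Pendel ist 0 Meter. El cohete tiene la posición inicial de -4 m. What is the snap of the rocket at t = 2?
Starting from acceleration a(t) = 90·t^4 - 80·t^3 + 18·t + 4, we take 2 derivatives. The derivative of acceleration gives jerk: j(t) = 360·t^3 - 240·t^2 + 18. Taking d/dt of j(t), we find s(t) = 1080·t^2 - 480·t. From the given snap equation s(t) = 1080·t^2 - 480·t, we substitute t = 2 to get s = 3360.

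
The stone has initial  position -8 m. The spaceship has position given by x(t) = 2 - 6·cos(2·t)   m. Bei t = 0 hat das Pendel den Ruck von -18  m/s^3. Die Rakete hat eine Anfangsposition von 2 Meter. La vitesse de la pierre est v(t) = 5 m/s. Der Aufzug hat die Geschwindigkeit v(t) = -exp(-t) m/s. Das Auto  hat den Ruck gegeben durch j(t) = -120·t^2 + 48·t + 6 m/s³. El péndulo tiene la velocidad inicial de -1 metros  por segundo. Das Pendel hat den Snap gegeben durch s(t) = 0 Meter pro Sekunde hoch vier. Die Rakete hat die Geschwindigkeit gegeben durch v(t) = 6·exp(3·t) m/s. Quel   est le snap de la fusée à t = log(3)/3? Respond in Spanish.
Debemos derivar nuestra ecuación de la velocidad v(t) = 6·exp(3·t) 3 veces. La derivada de la velocidad da la aceleración: a(t) = 18·exp(3·t). La derivada de la aceleración da la sacudida: j(t) = 54·exp(3·t). Tomando d/dt de j(t), encontramos s(t) = 162·exp(3·t). Usando s(t) = 162·exp(3·t) y sustituyendo t = log(3)/3, encontramos s = 486.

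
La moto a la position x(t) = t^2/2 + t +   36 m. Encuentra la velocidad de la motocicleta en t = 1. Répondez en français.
Nous devons dériver notre équation de la position x(t) = t^2/2 + t + 36 1 fois. En dérivant la position, nous obtenons la vitesse: v(t) = t + 1. En utilisant v(t) = t + 1 et en substituant t = 1, nous trouvons v = 2.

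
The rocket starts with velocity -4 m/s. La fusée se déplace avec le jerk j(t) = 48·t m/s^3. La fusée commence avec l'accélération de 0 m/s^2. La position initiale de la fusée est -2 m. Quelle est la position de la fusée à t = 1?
Nous devons trouver l'intégrale de notre équation du jerk j(t) = 48·t 3 fois. La primitive du jerk est l'accélération. En utilisant a(0) = 0, nous obtenons a(t) = 24·t^2. En intégrant l'accélération et en utilisant la condition initiale v(0) = -4, nous obtenons v(t) = 8·t^3 - 4. En intégrant la vitesse et en utilisant la condition initiale x(0) = -2, nous obtenons x(t) = 2·t^4 - 4·t - 2. De l'équation de la position x(t) = 2·t^4 - 4·t - 2, nous substituons t = 1 pour obtenir x = -4.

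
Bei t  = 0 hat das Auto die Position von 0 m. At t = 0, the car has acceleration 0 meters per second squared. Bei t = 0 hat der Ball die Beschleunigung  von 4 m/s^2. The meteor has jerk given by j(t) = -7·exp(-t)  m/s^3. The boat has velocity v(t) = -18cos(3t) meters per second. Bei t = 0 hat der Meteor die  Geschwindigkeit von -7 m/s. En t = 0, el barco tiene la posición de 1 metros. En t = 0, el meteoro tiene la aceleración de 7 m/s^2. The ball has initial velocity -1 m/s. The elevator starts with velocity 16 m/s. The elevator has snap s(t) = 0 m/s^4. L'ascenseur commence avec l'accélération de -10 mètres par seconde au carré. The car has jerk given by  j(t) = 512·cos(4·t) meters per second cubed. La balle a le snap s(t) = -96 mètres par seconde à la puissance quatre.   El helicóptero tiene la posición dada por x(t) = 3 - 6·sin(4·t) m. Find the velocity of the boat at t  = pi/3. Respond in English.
From the given velocity equation v(t) = -18·cos(3·t), we substitute t = pi/3 to get v = 18.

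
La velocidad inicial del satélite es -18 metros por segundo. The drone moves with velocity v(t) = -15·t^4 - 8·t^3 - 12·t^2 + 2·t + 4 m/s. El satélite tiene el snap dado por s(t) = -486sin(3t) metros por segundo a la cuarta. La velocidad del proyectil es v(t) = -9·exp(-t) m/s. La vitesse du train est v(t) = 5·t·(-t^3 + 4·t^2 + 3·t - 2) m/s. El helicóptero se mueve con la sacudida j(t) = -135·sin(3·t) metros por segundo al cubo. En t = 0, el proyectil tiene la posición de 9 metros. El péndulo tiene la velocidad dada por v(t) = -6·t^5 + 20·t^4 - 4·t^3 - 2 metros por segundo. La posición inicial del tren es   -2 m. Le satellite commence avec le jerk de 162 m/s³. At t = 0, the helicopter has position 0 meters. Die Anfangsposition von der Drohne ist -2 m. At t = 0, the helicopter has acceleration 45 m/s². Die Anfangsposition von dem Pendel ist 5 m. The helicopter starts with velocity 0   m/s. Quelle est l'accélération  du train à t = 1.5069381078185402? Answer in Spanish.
Debemos derivar nuestra ecuación de la velocidad v(t) = 5·t·(-t^3 + 4·t^2 + 3·t - 2) 1 vez. Tomando d/dt de v(t), encontramos a(t) = -5·t^3 + 20·t^2 + 5·t·(-3·t^2 + 8·t + 3) + 15·t - 10. De la ecuación de la aceleración a(t) = -5·t^3 + 20·t^2 + 5·t·(-3·t^2 + 8·t + 3) + 15·t - 10, sustituimos t = 1.5069381078185402 para obtener a = 103.018907286546.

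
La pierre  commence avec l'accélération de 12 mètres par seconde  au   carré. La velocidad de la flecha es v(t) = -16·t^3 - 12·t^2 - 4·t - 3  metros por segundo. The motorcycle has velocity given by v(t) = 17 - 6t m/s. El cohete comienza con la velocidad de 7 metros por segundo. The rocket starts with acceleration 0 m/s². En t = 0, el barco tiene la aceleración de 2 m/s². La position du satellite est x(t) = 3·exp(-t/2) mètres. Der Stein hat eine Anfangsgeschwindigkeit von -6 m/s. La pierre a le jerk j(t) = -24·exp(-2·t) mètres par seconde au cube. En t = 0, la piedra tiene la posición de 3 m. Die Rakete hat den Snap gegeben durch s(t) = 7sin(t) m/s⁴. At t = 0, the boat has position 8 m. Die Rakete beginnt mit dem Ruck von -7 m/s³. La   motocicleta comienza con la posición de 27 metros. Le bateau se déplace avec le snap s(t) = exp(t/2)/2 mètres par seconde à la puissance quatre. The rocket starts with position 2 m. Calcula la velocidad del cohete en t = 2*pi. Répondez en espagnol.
Necesitamos integrar nuestra ecuación del snap s(t) = 7·sin(t) 3 veces. La antiderivada del snap, con j(0) = -7, da la sacudida: j(t) = -7·cos(t). La integral de la sacudida, con a(0) = 0, da la aceleración: a(t) = -7·sin(t). La antiderivada de la aceleración es la velocidad. Usando v(0) = 7, obtenemos v(t) = 7·cos(t). De la ecuación de la velocidad v(t) = 7·cos(t), sustituimos t = 2*pi para obtener v = 7.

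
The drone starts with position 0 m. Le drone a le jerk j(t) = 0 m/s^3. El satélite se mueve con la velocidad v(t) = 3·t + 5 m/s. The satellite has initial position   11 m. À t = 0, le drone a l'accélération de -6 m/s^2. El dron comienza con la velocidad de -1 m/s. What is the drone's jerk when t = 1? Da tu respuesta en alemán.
Aus der Gleichung für den Ruck j(t) = 0, setzen wir t = 1 ein und erhalten j = 0.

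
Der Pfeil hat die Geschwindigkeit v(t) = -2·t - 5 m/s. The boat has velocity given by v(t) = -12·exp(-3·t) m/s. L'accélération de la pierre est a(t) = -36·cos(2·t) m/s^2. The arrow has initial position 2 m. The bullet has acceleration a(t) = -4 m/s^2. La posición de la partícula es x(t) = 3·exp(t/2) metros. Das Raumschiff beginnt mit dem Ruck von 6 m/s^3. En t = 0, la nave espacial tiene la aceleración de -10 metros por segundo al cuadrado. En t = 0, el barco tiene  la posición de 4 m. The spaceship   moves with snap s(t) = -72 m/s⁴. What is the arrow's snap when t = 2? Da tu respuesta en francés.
En partant de la vitesse v(t) = -2·t - 5, nous prenons 3 dérivées. La dérivée de la vitesse donne l'accélération: a(t) = -2. En dérivant l'accélération, nous obtenons le jerk: j(t) = 0. En prenant d/dt de j(t), nous trouvons s(t) = 0. De l'équation du snap s(t) = 0, nous substituons t = 2 pour obtenir s = 0.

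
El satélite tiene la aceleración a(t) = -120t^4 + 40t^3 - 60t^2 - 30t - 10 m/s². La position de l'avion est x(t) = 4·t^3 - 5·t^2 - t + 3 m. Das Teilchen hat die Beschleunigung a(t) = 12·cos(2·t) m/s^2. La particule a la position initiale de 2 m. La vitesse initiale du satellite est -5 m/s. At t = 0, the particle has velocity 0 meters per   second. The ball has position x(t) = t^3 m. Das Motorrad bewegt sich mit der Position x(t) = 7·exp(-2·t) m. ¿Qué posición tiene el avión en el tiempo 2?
Usando x(t) = 4·t^3 - 5·t^2 - t + 3 y sustituyendo t = 2, encontramos x = 13.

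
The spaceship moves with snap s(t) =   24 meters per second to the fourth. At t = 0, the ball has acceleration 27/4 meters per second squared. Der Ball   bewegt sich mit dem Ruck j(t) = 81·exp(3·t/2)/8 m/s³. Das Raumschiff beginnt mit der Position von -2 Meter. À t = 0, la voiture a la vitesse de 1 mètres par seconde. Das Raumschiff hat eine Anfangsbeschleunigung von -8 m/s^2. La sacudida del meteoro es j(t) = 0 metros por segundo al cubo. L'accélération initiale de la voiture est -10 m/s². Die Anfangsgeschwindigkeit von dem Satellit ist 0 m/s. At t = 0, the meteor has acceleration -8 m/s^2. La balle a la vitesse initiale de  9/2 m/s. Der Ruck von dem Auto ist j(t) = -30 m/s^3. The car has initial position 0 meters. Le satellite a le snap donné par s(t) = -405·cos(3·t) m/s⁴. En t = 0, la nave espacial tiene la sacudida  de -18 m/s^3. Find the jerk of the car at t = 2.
From the given jerk equation j(t) = -30, we substitute t = 2 to get j = -30.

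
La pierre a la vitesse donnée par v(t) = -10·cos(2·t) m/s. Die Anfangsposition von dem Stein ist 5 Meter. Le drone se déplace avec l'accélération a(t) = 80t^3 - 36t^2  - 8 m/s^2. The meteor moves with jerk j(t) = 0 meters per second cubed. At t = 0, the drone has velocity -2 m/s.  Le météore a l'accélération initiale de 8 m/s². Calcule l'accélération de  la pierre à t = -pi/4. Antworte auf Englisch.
We must differentiate our velocity equation v(t) = -10·cos(2·t) 1 time. The derivative of velocity gives acceleration: a(t) = 20·sin(2·t). From the given acceleration equation a(t) = 20·sin(2·t), we substitute t = -pi/4 to get a = -20.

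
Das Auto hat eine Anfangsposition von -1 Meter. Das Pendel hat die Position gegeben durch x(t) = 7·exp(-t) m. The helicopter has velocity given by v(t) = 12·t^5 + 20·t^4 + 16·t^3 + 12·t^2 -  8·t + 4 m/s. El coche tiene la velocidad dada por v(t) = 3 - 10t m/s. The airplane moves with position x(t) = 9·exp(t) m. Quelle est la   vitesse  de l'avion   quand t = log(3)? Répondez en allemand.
Um dies zu lösen, müssen wir 1 Ableitung unserer Gleichung für die Position x(t) = 9·exp(t) nehmen. Die Ableitung von der Position ergibt die Geschwindigkeit: v(t) = 9·exp(t). Aus der Gleichung für die Geschwindigkeit v(t) = 9·exp(t), setzen wir t = log(3) ein und erhalten v = 27.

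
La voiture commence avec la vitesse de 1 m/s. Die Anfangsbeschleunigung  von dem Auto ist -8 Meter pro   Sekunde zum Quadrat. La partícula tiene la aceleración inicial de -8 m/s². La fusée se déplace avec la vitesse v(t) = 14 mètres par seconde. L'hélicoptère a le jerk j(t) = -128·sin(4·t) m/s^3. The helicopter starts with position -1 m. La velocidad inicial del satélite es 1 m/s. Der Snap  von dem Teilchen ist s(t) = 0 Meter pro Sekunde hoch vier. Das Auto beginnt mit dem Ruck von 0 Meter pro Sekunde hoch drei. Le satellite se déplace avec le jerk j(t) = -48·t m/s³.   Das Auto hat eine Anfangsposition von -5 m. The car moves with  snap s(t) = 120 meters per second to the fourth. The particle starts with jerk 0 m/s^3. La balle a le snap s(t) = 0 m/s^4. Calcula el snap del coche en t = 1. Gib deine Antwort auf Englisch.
Using s(t) = 120 and substituting t = 1, we find s = 120.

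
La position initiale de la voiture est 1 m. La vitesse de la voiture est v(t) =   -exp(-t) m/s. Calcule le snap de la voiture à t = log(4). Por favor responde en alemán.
Wir müssen unsere Gleichung für die Geschwindigkeit v(t) = -exp(-t) 3-mal ableiten. Mit d/dt von v(t) finden wir a(t) = exp(-t). Die Ableitung von der Beschleunigung ergibt den Ruck: j(t) = -exp(-t). Durch Ableiten von dem Ruck erhalten wir den Snap: s(t) = exp(-t). Aus der Gleichung für den Snap s(t) = exp(-t), setzen wir t = log(4) ein und erhalten s = 1/4.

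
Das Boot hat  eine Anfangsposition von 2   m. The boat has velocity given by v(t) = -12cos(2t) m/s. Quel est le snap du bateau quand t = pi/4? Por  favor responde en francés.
Pour résoudre ceci, nous devons prendre 3 dérivées de notre équation de la vitesse v(t) = -12·cos(2·t). En dérivant la vitesse, nous obtenons l'accélération: a(t) = 24·sin(2·t). En prenant d/dt de a(t), nous trouvons j(t) = 48·cos(2·t). La dérivée du jerk donne le snap: s(t) = -96·sin(2·t). En utilisant s(t) = -96·sin(2·t) et en substituant t = pi/4, nous trouvons s = -96.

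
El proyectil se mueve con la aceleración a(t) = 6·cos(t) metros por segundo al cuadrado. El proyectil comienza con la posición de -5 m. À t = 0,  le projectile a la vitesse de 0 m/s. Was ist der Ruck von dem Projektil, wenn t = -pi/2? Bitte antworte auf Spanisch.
Para resolver esto, necesitamos tomar 1 derivada de nuestra ecuación de la aceleración a(t) = 6·cos(t). La derivada de la aceleración da la sacudida: j(t) = -6·sin(t). Usando j(t) = -6·sin(t) y sustituyendo t = -pi/2, encontramos j = 6.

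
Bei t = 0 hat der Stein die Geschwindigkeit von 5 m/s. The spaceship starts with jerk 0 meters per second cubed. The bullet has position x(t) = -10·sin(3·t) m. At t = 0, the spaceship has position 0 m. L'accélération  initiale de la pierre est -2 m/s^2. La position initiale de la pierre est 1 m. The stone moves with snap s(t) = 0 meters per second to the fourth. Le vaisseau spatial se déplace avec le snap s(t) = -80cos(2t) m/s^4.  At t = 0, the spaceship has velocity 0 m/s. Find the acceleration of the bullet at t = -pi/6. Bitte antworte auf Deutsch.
Wir müssen unsere Gleichung für die Position x(t) = -10·sin(3·t) 2-mal ableiten. Durch Ableiten von der Position erhalten wir die Geschwindigkeit: v(t) = -30·cos(3·t). Durch Ableiten von der Geschwindigkeit erhalten wir die Beschleunigung: a(t) = 90·sin(3·t). Wir haben die Beschleunigung a(t) = 90·sin(3·t). Durch Einsetzen von t = -pi/6: a(-pi/6) = -90.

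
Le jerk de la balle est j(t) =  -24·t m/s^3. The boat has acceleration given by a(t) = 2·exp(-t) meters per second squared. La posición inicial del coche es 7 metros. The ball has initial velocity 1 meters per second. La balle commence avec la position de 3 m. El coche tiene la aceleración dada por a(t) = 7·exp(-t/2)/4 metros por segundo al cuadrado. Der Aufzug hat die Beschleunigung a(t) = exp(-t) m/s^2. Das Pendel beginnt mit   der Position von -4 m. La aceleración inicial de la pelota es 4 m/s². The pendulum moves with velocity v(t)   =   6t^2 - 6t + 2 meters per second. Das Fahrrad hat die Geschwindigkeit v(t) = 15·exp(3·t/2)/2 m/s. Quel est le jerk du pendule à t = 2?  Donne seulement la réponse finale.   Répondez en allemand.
Der Ruck bei t = 2 ist j = 12.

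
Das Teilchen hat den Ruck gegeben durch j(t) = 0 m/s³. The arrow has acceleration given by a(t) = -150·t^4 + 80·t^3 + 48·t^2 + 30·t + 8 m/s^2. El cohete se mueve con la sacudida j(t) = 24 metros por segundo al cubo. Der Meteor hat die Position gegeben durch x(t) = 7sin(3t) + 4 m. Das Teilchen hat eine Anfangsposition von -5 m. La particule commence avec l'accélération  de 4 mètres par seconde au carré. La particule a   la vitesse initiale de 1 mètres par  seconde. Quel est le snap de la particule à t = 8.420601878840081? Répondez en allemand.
Wir müssen unsere Gleichung für den Ruck j(t) = 0 1-mal ableiten. Mit d/dt von j(t) finden wir s(t) = 0. Mit s(t) = 0 und Einsetzen von t = 8.420601878840081, finden wir s = 0.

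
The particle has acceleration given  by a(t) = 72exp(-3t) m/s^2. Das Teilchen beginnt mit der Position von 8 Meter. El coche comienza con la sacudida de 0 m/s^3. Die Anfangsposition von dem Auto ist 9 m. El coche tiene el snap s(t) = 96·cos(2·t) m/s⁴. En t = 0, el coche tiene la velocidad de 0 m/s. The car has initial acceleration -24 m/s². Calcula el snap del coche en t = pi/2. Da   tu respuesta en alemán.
Wir haben den Snap s(t) = 96·cos(2·t). Durch Einsetzen von t = pi/2: s(pi/2) = -96.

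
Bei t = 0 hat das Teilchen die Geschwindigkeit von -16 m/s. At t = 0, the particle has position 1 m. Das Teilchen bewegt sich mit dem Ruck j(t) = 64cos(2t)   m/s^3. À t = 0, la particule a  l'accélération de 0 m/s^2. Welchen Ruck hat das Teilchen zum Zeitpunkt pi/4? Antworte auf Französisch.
De l'équation du jerk j(t) = 64·cos(2·t), nous substituons t = pi/4 pour obtenir j = 0.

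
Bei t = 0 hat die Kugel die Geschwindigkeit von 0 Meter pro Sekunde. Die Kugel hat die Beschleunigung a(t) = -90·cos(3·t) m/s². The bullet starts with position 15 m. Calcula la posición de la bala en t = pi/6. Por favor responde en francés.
Pour résoudre ceci, nous devons prendre 2 intégrales de notre équation de l'accélération a(t) = -90·cos(3·t). En intégrant l'accélération et en utilisant la condition initiale v(0) = 0, nous obtenons v(t) = -30·sin(3·t). La primitive de la vitesse, avec x(0) = 15, donne la position: x(t) = 10·cos(3·t) + 5. En utilisant x(t) = 10·cos(3·t) + 5 et en substituant t = pi/6, nous trouvons x = 5.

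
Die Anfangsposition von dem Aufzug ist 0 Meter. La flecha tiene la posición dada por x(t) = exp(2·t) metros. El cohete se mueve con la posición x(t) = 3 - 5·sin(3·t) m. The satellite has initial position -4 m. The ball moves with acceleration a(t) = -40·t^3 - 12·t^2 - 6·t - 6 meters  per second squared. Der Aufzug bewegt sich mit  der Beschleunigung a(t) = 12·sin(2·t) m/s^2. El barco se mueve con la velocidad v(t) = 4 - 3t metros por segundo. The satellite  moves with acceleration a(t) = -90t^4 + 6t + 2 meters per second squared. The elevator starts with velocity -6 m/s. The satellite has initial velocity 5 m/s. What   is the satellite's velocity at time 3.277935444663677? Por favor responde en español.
Partiendo de la aceleración a(t) = -90·t^4 + 6·t + 2, tomamos 1 integral. La integral de la aceleración es la velocidad. Usando v(0) = 5, obtenemos v(t) = -18·t^5 + 3·t^2 + 2·t + 5. Usando v(t) = -18·t^5 + 3·t^2 + 2·t + 5 y sustituyendo t = 3.277935444663677, encontramos v = -6768.20715702862.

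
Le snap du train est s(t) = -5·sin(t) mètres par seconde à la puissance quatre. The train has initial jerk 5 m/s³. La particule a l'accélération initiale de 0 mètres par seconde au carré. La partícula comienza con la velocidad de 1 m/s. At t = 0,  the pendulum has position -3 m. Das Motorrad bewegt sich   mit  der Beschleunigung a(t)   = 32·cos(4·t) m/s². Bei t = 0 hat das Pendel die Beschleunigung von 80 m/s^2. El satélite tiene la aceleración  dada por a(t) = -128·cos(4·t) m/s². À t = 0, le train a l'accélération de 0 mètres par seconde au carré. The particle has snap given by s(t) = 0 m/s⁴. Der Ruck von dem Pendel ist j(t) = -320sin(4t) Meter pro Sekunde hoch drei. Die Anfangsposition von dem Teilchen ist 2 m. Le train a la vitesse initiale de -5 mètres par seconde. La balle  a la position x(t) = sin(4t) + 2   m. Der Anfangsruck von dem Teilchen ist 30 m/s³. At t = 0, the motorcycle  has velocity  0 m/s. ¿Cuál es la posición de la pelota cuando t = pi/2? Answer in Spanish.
De la ecuación de la posición x(t) = sin(4·t) + 2, sustituimos t = pi/2 para obtener x = 2.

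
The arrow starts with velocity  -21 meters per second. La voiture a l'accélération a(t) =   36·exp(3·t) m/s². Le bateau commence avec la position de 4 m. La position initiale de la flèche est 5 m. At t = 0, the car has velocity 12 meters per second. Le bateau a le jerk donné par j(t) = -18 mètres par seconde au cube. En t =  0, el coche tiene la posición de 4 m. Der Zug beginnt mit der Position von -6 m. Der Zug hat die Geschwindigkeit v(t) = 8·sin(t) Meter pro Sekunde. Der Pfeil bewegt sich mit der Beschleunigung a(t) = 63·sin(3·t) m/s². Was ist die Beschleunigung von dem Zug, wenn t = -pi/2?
Ausgehend von der Geschwindigkeit v(t) = 8·sin(t), nehmen wir 1 Ableitung. Die Ableitung von der Geschwindigkeit ergibt die Beschleunigung: a(t) = 8·cos(t). Aus der Gleichung für die Beschleunigung a(t) = 8·cos(t), setzen wir t = -pi/2 ein und erhalten a = 0.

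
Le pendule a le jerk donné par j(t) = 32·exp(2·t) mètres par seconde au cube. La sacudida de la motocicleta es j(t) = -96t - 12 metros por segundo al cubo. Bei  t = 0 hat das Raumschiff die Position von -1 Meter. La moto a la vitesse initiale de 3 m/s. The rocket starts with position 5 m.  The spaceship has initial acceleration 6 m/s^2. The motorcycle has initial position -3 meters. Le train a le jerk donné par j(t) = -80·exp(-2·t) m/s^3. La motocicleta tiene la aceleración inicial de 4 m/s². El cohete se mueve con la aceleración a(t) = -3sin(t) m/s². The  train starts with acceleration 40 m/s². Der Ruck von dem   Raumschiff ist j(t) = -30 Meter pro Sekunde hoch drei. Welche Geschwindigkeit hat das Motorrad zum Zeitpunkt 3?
Ausgehend von dem Ruck j(t) = -96·t - 12, nehmen wir 2 Integrale. Mit ∫j(t)dt und Anwendung von a(0) = 4, finden wir a(t) = -48·t^2 - 12·t + 4. Mit ∫a(t)dt und Anwendung von v(0) = 3, finden wir v(t) = -16·t^3 - 6·t^2 + 4·t + 3. Mit v(t) = -16·t^3 - 6·t^2 + 4·t + 3 und Einsetzen von t = 3, finden wir v = -471.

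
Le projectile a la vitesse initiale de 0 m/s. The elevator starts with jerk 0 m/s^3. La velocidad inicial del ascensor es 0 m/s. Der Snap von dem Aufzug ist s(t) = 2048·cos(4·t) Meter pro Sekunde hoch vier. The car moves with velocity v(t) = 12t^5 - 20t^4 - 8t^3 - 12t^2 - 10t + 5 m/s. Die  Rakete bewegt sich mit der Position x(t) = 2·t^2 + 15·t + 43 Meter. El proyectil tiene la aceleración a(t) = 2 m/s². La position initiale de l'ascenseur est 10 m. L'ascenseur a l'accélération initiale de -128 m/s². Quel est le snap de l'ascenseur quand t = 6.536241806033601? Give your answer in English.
From the given snap equation s(t) = 2048·cos(4·t), we substitute t = 6.536241806033601 to get s = 1085.38749220380.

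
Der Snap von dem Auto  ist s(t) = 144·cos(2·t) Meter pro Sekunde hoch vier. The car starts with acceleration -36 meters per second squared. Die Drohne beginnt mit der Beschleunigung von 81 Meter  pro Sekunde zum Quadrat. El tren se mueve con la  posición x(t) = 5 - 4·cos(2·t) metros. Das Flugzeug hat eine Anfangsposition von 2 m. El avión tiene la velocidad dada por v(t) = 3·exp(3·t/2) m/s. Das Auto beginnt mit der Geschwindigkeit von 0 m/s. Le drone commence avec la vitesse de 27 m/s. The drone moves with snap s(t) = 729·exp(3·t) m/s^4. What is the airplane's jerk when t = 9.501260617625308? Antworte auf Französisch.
Nous devons dériver notre équation de la vitesse v(t) = 3·exp(3·t/2) 2 fois. En prenant d/dt de v(t), nous trouvons a(t) = 9·exp(3·t/2)/2. En dérivant l'accélération, nous obtenons le jerk: j(t) = 27·exp(3·t/2)/4. Nous avons le jerk j(t) = 27·exp(3·t/2)/4. En substituant t = 9.501260617625308: j(9.501260617625308) = 10442905.7613387.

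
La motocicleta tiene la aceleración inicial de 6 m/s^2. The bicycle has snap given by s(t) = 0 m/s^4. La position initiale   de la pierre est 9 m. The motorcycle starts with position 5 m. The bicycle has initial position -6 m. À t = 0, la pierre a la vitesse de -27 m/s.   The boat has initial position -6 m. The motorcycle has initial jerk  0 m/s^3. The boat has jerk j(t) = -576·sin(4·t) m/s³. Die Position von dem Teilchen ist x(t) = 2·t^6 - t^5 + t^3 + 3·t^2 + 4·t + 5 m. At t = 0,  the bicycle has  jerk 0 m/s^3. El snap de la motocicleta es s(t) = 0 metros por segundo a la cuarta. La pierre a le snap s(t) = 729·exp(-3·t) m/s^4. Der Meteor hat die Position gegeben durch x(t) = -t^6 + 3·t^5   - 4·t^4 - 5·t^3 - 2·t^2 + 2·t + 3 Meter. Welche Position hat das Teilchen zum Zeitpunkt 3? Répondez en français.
En utilisant x(t) = 2·t^6 - t^5 + t^3 + 3·t^2 + 4·t + 5 et en substituant t = 3, nous trouvons x = 1286.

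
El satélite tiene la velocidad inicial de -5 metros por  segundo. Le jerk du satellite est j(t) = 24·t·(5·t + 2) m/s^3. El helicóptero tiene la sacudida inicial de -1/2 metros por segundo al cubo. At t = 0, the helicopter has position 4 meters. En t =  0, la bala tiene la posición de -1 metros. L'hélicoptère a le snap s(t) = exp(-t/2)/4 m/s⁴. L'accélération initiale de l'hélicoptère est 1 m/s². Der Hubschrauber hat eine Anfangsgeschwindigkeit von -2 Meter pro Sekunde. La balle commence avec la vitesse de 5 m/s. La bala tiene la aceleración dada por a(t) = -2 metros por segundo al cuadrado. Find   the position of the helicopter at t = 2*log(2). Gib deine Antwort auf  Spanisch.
Partiendo del snap s(t) = exp(-t/2)/4, tomamos 4 integrales. La integral del snap es la sacudida. Usando j(0) = -1/2, obtenemos j(t) = -exp(-t/2)/2. Integrando la sacudida y usando la condición inicial a(0) = 1, obtenemos a(t) = exp(-t/2). La integral de la aceleración es la velocidad. Usando v(0) = -2, obtenemos v(t) = -2·exp(-t/2). La integral de la velocidad es la posición. Usando x(0) = 4, obtenemos x(t) = 4·exp(-t/2). De la ecuación de la posición x(t) = 4·exp(-t/2), sustituimos t = 2*log(2) para obtener x = 2.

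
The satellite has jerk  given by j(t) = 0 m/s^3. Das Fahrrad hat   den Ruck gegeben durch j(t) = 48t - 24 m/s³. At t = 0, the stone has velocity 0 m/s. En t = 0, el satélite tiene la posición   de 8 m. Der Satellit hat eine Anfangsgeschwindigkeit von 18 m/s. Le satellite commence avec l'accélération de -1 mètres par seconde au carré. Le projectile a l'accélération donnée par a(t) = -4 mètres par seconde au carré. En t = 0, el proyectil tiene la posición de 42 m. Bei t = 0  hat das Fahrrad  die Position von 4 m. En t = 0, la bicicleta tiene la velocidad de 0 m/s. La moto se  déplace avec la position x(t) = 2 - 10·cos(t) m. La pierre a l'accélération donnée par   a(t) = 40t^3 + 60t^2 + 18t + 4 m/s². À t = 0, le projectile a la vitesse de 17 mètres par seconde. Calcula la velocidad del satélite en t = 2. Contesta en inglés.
We need to integrate our jerk equation j(t) = 0 2 times. Integrating jerk and using the initial condition a(0) = -1, we get a(t) = -1. Finding the integral of a(t) and using v(0) = 18: v(t) = 18 - t. Using v(t) = 18 - t and substituting t = 2, we find v = 16.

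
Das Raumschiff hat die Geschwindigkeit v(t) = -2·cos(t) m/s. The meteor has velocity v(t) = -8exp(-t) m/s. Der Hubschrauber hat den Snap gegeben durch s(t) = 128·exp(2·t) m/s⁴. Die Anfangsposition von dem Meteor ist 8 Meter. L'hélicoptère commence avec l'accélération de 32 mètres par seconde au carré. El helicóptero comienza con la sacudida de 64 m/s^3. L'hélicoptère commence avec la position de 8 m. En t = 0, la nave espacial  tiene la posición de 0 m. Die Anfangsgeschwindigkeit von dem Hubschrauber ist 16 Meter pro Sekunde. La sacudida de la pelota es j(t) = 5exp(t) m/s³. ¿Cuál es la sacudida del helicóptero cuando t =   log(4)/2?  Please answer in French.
Nous devons trouver la primitive de notre équation du snap s(t) = 128·exp(2·t) 1 fois. En intégrant le snap et en utilisant la condition initiale j(0) = 64, nous obtenons j(t) = 64·exp(2·t). En utilisant j(t) = 64·exp(2·t) et en substituant t = log(4)/2, nous trouvons j = 256.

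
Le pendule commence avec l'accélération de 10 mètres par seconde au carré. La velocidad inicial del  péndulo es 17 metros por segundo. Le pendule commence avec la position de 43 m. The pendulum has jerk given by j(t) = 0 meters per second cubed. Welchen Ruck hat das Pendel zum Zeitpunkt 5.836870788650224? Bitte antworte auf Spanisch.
Usando j(t) = 0 y sustituyendo t = 5.836870788650224, encontramos j = 0.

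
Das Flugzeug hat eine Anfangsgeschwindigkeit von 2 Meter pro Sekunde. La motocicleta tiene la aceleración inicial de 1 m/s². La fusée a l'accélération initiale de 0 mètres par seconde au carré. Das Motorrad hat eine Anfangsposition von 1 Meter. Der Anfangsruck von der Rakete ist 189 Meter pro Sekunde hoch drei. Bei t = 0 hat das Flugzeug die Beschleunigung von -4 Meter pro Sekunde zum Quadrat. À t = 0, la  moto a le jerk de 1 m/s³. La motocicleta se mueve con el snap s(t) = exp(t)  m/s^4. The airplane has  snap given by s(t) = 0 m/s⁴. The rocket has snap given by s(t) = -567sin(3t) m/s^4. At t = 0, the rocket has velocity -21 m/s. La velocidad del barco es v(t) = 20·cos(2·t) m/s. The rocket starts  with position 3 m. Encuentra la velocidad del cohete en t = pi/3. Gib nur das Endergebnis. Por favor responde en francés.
La vitesse à t = pi/3 est v = 21.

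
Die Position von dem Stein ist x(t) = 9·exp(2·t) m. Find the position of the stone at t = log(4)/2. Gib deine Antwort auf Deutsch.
Wir haben die Position x(t) = 9·exp(2·t). Durch Einsetzen von t = log(4)/2: x(log(4)/2) = 36.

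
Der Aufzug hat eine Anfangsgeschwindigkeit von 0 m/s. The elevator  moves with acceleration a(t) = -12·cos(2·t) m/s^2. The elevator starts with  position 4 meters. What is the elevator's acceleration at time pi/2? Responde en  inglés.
Using a(t) = -12·cos(2·t) and substituting t = pi/2, we find a = 12.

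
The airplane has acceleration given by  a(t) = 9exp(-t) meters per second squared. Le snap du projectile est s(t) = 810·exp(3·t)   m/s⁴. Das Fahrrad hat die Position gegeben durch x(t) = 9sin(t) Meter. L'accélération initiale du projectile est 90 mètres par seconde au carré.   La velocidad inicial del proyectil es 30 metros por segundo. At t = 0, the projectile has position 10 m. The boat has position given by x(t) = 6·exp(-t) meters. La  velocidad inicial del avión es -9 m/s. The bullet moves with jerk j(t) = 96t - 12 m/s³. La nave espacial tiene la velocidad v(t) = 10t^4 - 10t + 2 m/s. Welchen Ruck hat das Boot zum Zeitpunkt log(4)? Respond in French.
En partant de la position x(t) = 6·exp(-t), nous prenons 3 dérivées. En dérivant la position, nous obtenons la vitesse: v(t) = -6·exp(-t). La dérivée de la vitesse donne l'accélération: a(t) = 6·exp(-t). En dérivant l'accélération, nous obtenons le jerk: j(t) = -6·exp(-t). Nous avons le jerk j(t) = -6·exp(-t). En substituant t = log(4): j(log(4)) = -3/2.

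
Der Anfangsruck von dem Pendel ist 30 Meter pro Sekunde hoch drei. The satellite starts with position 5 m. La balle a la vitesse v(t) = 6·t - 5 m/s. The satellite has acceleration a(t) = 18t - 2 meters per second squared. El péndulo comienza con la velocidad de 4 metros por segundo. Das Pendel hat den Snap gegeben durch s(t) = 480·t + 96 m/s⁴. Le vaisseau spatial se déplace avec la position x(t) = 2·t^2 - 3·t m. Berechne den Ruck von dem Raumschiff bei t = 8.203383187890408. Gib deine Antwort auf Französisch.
Pour résoudre ceci, nous devons prendre 3 dérivées de notre équation de la position x(t) = 2·t^2 - 3·t. En prenant d/dt de x(t), nous trouvons v(t) = 4·t - 3. En dérivant la vitesse, nous obtenons l'accélération: a(t) = 4. En prenant d/dt de a(t), nous trouvons j(t) = 0. Nous avons le jerk j(t) = 0. En substituant t = 8.203383187890408: j(8.203383187890408) = 0.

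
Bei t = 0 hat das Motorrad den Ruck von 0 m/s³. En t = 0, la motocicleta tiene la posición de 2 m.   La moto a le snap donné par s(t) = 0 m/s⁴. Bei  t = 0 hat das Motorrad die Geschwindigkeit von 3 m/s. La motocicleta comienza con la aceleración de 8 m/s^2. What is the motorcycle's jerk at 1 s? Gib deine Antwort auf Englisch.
To solve this, we need to take 1 integral of our snap equation s(t) = 0. The integral of snap is jerk. Using j(0) = 0, we get j(t) = 0. We have jerk j(t) = 0. Substituting t = 1: j(1) = 0.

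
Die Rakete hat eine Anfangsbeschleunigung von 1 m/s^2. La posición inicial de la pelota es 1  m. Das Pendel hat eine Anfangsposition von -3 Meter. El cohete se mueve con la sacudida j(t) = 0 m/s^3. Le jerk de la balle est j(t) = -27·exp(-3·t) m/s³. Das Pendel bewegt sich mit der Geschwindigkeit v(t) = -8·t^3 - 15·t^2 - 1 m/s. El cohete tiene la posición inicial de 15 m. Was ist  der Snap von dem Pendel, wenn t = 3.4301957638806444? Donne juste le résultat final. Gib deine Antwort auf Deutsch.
Der Snap bei t = 3.4301957638806444 ist s = -48.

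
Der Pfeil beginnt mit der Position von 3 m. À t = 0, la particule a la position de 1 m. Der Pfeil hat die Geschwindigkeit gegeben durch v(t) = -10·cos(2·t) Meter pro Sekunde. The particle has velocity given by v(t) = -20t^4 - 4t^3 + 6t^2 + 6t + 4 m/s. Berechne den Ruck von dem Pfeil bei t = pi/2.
Wir müssen unsere Gleichung für die Geschwindigkeit v(t) = -10·cos(2·t) 2-mal ableiten. Mit d/dt von v(t) finden wir a(t) = 20·sin(2·t). Durch Ableiten von der Beschleunigung erhalten wir den Ruck: j(t) = 40·cos(2·t). Wir haben den Ruck j(t) = 40·cos(2·t). Durch Einsetzen von t = pi/2: j(pi/2) = -40.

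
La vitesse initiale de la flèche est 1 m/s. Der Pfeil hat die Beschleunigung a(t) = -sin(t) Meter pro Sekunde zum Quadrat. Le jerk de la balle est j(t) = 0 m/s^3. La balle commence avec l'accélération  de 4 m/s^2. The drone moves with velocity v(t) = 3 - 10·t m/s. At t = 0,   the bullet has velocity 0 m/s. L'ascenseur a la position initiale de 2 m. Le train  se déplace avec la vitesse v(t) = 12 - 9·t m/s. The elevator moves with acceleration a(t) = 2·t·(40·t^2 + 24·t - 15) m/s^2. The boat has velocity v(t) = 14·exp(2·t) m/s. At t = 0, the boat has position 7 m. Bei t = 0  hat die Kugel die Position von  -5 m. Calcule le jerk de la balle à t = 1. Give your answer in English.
Using j(t) = 0 and substituting t = 1, we find j = 0.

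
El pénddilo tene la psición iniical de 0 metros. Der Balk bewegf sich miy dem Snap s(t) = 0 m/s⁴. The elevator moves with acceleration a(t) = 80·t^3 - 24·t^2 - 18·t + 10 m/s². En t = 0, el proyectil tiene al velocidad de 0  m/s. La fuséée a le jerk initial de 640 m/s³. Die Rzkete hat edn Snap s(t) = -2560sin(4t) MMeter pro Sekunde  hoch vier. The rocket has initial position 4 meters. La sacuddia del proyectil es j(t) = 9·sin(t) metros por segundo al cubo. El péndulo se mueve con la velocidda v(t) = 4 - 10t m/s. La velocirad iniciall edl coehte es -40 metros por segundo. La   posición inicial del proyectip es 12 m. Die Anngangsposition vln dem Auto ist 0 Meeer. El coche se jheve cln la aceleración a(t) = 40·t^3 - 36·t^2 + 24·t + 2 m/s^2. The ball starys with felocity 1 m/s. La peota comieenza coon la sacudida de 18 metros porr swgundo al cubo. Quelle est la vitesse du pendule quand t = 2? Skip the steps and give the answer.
À t = 2, v = -16.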